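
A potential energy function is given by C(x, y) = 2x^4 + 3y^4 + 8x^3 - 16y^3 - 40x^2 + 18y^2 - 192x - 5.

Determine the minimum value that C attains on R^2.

-590

C(x,y) separates as P(x) + Q(y) − 5, so its minimum is min P + min Q − 5.
P'(x) = 8(x - 3)(x + 2)(x + 4) vanishes at x ∈ {-4, -2, 3}; Q'(y) = 12y(y - 3)(y - 1) vanishes at y ∈ {0, 1, 3}.
Local minima of P (where P''>0): P(-4)=128, P(3)=-558. Local minima of Q: Q(0)=0, Q(3)=-27.
So the global minimum of C is P(3) + Q(3) − 5 = -558 − 27 − 5 = -590, attained at (3, 3).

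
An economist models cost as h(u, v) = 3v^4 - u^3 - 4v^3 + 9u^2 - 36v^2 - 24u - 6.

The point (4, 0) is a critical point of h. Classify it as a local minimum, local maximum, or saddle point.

The mixed partial ∂²h/∂u∂v is 0, so the Hessian at any point is diag(h_uu, h_vv) = diag(6(-u + 3), 12(3v^2 - 2v - 6)).
At (4, 0): H = diag(-6, -72).
Both eigenvalues are negative, so H is negative definite: a local maximum.

local maximum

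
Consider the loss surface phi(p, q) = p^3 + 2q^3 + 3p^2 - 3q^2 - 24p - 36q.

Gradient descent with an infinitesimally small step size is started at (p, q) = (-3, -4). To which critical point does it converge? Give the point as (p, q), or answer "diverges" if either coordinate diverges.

phi is separable, so gradient descent decouples: p follows -∂phi/∂p, q follows -∂phi/∂q.
∂phi/∂p = 3(p - 2)(p + 4); at p=-3 this is -15, so p increases.
∂phi/∂q = 6(q - 3)(q + 2); at q=-4 this is 84, so q decreases.
The q-coordinate has no critical point in that direction and runs off to infinity.

diverges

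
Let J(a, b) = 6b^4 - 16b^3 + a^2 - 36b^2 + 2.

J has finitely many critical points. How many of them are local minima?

J separates as a function of a plus a function of b, so ∇J=0 decouples.
∂J/∂a = 2a = 0 at a ∈ {0}; ∂J/∂b = 24b(b - 3)(b + 1) = 0 at b ∈ {-1, 0, 3}.
The Hessian is diagonal: diag(J_aa, J_bb). Second derivatives: J_aa(0)=2; J_bb(-1)=96, J_bb(0)=-72, J_bb(3)=288.
Local minima occur where both diagonal entries positive: (0, -1), (0, 3). Count: 2.

2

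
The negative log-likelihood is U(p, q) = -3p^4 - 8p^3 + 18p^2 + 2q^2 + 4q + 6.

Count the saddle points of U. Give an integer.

U separates as a function of p plus a function of q, so ∇U=0 decouples.
∂U/∂p = -12p(p - 1)(p + 3) = 0 at p ∈ {-3, 0, 1}; ∂U/∂q = 4(q + 1) = 0 at q ∈ {-1}.
The Hessian is diagonal: diag(U_pp, U_qq). Second derivatives: U_pp(-3)=-144, U_pp(0)=36, U_pp(1)=-48; U_qq(-1)=4.
Saddle points occur where the two diagonal entries have opposite signs: (-3, -1), (1, -1). Count: 2.

2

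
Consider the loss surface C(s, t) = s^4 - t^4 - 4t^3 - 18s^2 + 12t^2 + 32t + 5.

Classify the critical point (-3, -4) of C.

saddle point

The mixed partial ∂²C/∂s∂t is 0, so the Hessian at any point is diag(C_ss, C_tt) = diag(12(s^2 - 3), 12(-t^2 - 2t + 2)).
At (-3, -4): H = diag(72, -72).
The eigenvalues have opposite signs, so H is indefinite: a saddle point.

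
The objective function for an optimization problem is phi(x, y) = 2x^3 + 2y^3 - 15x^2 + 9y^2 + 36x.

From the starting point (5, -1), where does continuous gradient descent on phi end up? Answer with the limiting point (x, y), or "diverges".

phi is separable, so gradient descent decouples: x follows -∂phi/∂x, y follows -∂phi/∂y.
∂phi/∂x = 6(x - 3)(x - 2); at x=5 this is 36, so x decreases.
∂phi/∂y = 6y(y + 3); at y=-1 this is -12, so y increases.
x converges to its nearest critical value 3 (a local min of the x-part); y converges to 0. The iterate converges to (3, 0).

(3, 0)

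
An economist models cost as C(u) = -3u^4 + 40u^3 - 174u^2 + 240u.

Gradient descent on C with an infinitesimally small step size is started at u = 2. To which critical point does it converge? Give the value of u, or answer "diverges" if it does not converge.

4

C'(u) = -12(u - 5)(u - 4)(u - 1), so C'(2) = -72.
Gradient descent moves in the -C' direction, i.e. u is increasing.
The nearest critical point in that direction is u = 4, where C'' = 36 > 0 (a local minimum). The iterate converges there.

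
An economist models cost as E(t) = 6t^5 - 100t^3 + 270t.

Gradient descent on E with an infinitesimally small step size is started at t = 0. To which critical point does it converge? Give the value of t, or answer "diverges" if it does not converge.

E'(t) = 30(t - 3)(t - 1)(t + 1)(t + 3), so E'(0) = 270.
Gradient descent moves in the -E' direction, i.e. t is decreasing.
The nearest critical point in that direction is t = -1, where E'' = 480 > 0 (a local minimum). The iterate converges there.

-1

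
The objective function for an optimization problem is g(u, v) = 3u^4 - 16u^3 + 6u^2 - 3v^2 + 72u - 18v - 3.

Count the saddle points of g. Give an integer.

2

g separates as a function of u plus a function of v, so ∇g=0 decouples.
∂g/∂u = 12(u - 3)(u - 2)(u + 1) = 0 at u ∈ {-1, 2, 3}; ∂g/∂v = -6(v + 3) = 0 at v ∈ {-3}.
The Hessian is diagonal: diag(g_uu, g_vv). Second derivatives: g_uu(-1)=144, g_uu(2)=-36, g_uu(3)=48; g_vv(-3)=-6.
Saddle points occur where the two diagonal entries have opposite signs: (-1, -3), (3, -3). Count: 2.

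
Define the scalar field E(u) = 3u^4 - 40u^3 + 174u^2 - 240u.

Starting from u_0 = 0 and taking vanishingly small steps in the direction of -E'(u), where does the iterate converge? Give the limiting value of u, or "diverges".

E'(u) = 12(u - 5)(u - 4)(u - 1), so E'(0) = -240.
Gradient descent moves in the -E' direction, i.e. u is increasing.
The nearest critical point in that direction is u = 1, where E'' = 144 > 0 (a local minimum). The iterate converges there.

1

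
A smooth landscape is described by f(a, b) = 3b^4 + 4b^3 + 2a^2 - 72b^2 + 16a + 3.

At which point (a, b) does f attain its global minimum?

(-4, -4)

f(a,b) separates as P(a) + Q(b) + 3, so its minimum is min P + min Q + 3.
P'(a) = 4a + 16 vanishes at a ∈ {-4}; Q'(b) = 12b(b - 3)(b + 4) vanishes at b ∈ {-4, 0, 3}.
Local minima of P (where P''>0): P(-4)=-32. Local minima of Q: Q(-4)=-640, Q(3)=-297.
So the global minimum of f is P(-4) + Q(-4) + 3 = -32 − 640 + 3 = -669, attained at (-4, -4).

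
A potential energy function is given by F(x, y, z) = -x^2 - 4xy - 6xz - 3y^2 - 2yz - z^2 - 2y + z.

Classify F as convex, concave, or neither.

neither

F is quadratic, so its Hessian is the constant matrix H = [[-2, -4, -6], [-4, -6, -2], [-6, -2, -2]].
Leading principal minors: -2, -4, 136.
Neither pattern holds ⇒ H is indefinite ⇒ neither convex nor concave.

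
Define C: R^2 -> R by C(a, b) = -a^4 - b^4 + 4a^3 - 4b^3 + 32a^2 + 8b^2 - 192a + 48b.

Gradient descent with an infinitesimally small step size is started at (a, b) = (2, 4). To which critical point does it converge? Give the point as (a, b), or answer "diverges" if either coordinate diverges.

diverges

C is separable, so gradient descent decouples: a follows -∂C/∂a, b follows -∂C/∂b.
∂C/∂a = -4(a - 4)(a - 3)(a + 4); at a=2 this is -48, so a increases.
∂C/∂b = -4(b - 2)(b + 2)(b + 3); at b=4 this is -336, so b increases.
The b-coordinate has no critical point in that direction and runs off to infinity.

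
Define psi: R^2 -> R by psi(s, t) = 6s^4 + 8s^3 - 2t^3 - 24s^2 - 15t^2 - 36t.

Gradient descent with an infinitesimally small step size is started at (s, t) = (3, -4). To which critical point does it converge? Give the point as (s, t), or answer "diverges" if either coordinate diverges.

psi is separable, so gradient descent decouples: s follows -∂psi/∂s, t follows -∂psi/∂t.
∂psi/∂s = 24s(s - 1)(s + 2); at s=3 this is 720, so s decreases.
∂psi/∂t = -6(t + 2)(t + 3); at t=-4 this is -12, so t increases.
s converges to its nearest critical value 1 (a local min of the s-part); t converges to -3. The iterate converges to (1, -3).

(1, -3)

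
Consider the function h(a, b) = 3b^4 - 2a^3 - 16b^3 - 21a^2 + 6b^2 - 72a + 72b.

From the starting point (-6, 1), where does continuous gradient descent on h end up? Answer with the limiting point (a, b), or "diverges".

(-4, -1)

h is separable, so gradient descent decouples: a follows -∂h/∂a, b follows -∂h/∂b.
∂h/∂a = -6(a + 3)(a + 4); at a=-6 this is -36, so a increases.
∂h/∂b = 12(b - 3)(b - 2)(b + 1); at b=1 this is 48, so b decreases.
a converges to its nearest critical value -4 (a local min of the a-part); b converges to -1. The iterate converges to (-4, -1).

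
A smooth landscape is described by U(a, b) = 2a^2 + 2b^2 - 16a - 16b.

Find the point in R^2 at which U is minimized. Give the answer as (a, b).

U(a,b) separates as P(a) + Q(b), so its minimum is min P + min Q.
P'(a) = 4a - 16 vanishes at a ∈ {4}; Q'(b) = 4b - 16 vanishes at b ∈ {4}.
Local minima of P (where P''>0): P(4)=-32. Local minima of Q: Q(4)=-32.
So the global minimum of U is P(4) + Q(4) = -32 − 32 = -64, attained at (4, 4).

(4, 4)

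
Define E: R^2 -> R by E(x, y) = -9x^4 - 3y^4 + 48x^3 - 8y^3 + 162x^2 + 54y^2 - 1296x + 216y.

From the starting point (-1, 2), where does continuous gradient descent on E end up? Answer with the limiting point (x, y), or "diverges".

E is separable, so gradient descent decouples: x follows -∂E/∂x, y follows -∂E/∂y.
∂E/∂x = -36(x - 4)(x - 3)(x + 3); at x=-1 this is -1440, so x increases.
∂E/∂y = -12(y - 3)(y + 2)(y + 3); at y=2 this is 240, so y decreases.
x converges to its nearest critical value 3 (a local min of the x-part); y converges to -2. The iterate converges to (3, -2).

(3, -2)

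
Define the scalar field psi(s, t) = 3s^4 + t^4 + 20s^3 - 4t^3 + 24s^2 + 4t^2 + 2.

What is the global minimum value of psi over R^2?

psi(s,t) separates as P(s) + Q(t) + 2, so its minimum is min P + min Q + 2.
P'(s) = 12s(s + 1)(s + 4) vanishes at s ∈ {-4, -1, 0}; Q'(t) = 4t(t - 2)(t - 1) vanishes at t ∈ {0, 1, 2}.
Local minima of P (where P''>0): P(-4)=-128, P(0)=0. Local minima of Q: Q(0)=0, Q(2)=0.
So the global minimum of psi is P(-4) + Q(0) + 2 = -128 + 0 + 2 = -126, attained at (-4, 0).

-126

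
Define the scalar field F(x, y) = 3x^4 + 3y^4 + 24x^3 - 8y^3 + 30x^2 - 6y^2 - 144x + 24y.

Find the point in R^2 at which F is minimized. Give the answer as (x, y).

(1, -1)

F(x,y) separates as P(x) + Q(y), so its minimum is min P + min Q.
P'(x) = 12(x - 1)(x + 3)(x + 4) vanishes at x ∈ {-4, -3, 1}; Q'(y) = 12(y - 2)(y - 1)(y + 1) vanishes at y ∈ {-1, 1, 2}.
Local minima of P (where P''>0): P(-4)=288, P(1)=-87. Local minima of Q: Q(-1)=-19, Q(2)=8.
So the global minimum of F is P(1) + Q(-1) = -87 − 19 = -106, attained at (1, -1).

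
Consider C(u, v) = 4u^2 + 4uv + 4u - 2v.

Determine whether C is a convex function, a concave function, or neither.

C is quadratic, so its Hessian is the constant matrix H = [[8, 4], [4, 0]].
det(H) = -16, tr(H) = 8.
det(H) < 0, so H is indefinite: neither convex nor concave.

neither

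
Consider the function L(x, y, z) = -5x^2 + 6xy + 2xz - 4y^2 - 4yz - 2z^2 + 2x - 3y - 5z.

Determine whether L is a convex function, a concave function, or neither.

L is quadratic, so its Hessian is the constant matrix H = [[-10, 6, 2], [6, -8, -4], [2, -4, -4]].
Leading principal minors: -10, 44, -80.
Signs alternate −, +, − ⇒ H ≺ 0 ⇒ concave.

concave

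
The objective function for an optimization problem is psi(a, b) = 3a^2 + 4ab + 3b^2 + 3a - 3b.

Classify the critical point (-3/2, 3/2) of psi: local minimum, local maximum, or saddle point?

The Hessian of psi is constant: H = [[6, 4], [4, 6]].
det(H) = 6·6 − 4² = 20.
det(H) > 0 and tr(H) = 12 > 0, so H is positive definite and the point is a local minimum.

local minimum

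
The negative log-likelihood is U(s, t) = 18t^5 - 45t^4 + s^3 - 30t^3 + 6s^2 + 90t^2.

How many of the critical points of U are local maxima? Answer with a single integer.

2

U separates as a function of s plus a function of t, so ∇U=0 decouples.
∂U/∂s = 3s(s + 4) = 0 at s ∈ {-4, 0}; ∂U/∂t = 90t(t - 2)(t - 1)(t + 1) = 0 at t ∈ {-1, 0, 1, 2}.
The Hessian is diagonal: diag(U_ss, U_tt). Second derivatives: U_ss(-4)=-12, U_ss(0)=12; U_tt(-1)=-540, U_tt(0)=180, U_tt(1)=-180, U_tt(2)=540.
Local maxima occur where both diagonal entries negative: (-4, -1), (-4, 1). Count: 2.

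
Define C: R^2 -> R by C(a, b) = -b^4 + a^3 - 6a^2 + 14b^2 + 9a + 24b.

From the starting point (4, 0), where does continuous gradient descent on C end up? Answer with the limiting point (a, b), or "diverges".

(3, -1)

C is separable, so gradient descent decouples: a follows -∂C/∂a, b follows -∂C/∂b.
∂C/∂a = 3(a - 3)(a - 1); at a=4 this is 9, so a decreases.
∂C/∂b = -4(b - 3)(b + 1)(b + 2); at b=0 this is 24, so b decreases.
a converges to its nearest critical value 3 (a local min of the a-part); b converges to -1. The iterate converges to (3, -1).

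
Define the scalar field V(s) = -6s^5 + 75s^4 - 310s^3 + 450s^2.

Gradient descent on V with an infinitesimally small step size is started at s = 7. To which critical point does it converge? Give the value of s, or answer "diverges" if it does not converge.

diverges

V'(s) = -30s(s - 5)(s - 3)(s - 2), so V'(7) = -8400.
Gradient descent moves in the -V' direction, i.e. s is increasing.
There is no critical point above s=7, and V' keeps the same sign, so the iterate runs off to +∞.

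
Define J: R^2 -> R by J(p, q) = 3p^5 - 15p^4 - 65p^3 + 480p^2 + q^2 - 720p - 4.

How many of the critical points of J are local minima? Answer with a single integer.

J separates as a function of p plus a function of q, so ∇J=0 decouples.
∂J/∂p = 15(p - 4)(p - 3)(p - 1)(p + 4) = 0 at p ∈ {-4, 1, 3, 4}; ∂J/∂q = 2q = 0 at q ∈ {0}.
The Hessian is diagonal: diag(J_pp, J_qq). Second derivatives: J_pp(-4)=-4200, J_pp(1)=450, J_pp(3)=-210, J_pp(4)=360; J_qq(0)=2.
Local minima occur where both diagonal entries positive: (1, 0), (4, 0). Count: 2.

2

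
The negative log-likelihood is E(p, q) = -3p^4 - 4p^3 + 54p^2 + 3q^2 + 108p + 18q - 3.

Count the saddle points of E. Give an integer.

E separates as a function of p plus a function of q, so ∇E=0 decouples.
∂E/∂p = -12(p - 3)(p + 1)(p + 3) = 0 at p ∈ {-3, -1, 3}; ∂E/∂q = 6(q + 3) = 0 at q ∈ {-3}.
The Hessian is diagonal: diag(E_pp, E_qq). Second derivatives: E_pp(-3)=-144, E_pp(-1)=96, E_pp(3)=-288; E_qq(-3)=6.
Saddle points occur where the two diagonal entries have opposite signs: (-3, -3), (3, -3). Count: 2.

2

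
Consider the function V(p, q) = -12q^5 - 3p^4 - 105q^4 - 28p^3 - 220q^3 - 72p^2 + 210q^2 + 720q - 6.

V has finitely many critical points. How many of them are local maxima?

4

V separates as a function of p plus a function of q, so ∇V=0 decouples.
∂V/∂p = -12p(p + 3)(p + 4) = 0 at p ∈ {-4, -3, 0}; ∂V/∂q = -60(q - 1)(q + 1)(q + 3)(q + 4) = 0 at q ∈ {-4, -3, -1, 1}.
The Hessian is diagonal: diag(V_pp, V_qq). Second derivatives: V_pp(-4)=-48, V_pp(-3)=36, V_pp(0)=-144; V_qq(-4)=900, V_qq(-3)=-480, V_qq(-1)=720, V_qq(1)=-2400.
Local maxima occur where both diagonal entries negative: (-4, -3), (-4, 1), (0, -3), (0, 1). Count: 4.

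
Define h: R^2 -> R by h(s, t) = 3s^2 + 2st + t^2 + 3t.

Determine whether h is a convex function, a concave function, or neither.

h is quadratic, so its Hessian is the constant matrix H = [[6, 2], [2, 2]].
det(H) = 8, tr(H) = 8.
det(H) > 0 and tr(H) > 0, so H is positive definite everywhere: convex.

convex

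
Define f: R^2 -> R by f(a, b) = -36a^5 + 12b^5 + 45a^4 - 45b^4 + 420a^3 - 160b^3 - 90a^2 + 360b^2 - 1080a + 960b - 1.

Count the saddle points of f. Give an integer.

f separates as a function of a plus a function of b, so ∇f=0 decouples.
∂f/∂a = -180(a - 3)(a - 1)(a + 1)(a + 2) = 0 at a ∈ {-2, -1, 1, 3}; ∂f/∂b = 60(b - 4)(b - 2)(b + 1)(b + 2) = 0 at b ∈ {-2, -1, 2, 4}.
The Hessian is diagonal: diag(f_aa, f_bb). Second derivatives: f_aa(-2)=2700, f_aa(-1)=-1440, f_aa(1)=2160, f_aa(3)=-7200; f_bb(-2)=-1440, f_bb(-1)=900, f_bb(2)=-1440, f_bb(4)=3600.
Saddle points occur where the two diagonal entries have opposite signs: (-2, -2), (-2, 2), (-1, -1), (-1, 4), (1, -2), (1, 2), (3, -1), (3, 4). Count: 8.

8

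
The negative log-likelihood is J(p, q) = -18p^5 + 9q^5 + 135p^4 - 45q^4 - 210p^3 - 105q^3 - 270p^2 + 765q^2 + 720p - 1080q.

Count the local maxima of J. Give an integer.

4

J separates as a function of p plus a function of q, so ∇J=0 decouples.
∂J/∂p = -90(p - 4)(p - 2)(p - 1)(p + 1) = 0 at p ∈ {-1, 1, 2, 4}; ∂J/∂q = 45(q - 4)(q - 2)(q - 1)(q + 3) = 0 at q ∈ {-3, 1, 2, 4}.
The Hessian is diagonal: diag(J_pp, J_qq). Second derivatives: J_pp(-1)=2700, J_pp(1)=-540, J_pp(2)=540, J_pp(4)=-2700; J_qq(-3)=-6300, J_qq(1)=540, J_qq(2)=-450, J_qq(4)=1890.
Local maxima occur where both diagonal entries negative: (1, -3), (1, 2), (4, -3), (4, 2). Count: 4.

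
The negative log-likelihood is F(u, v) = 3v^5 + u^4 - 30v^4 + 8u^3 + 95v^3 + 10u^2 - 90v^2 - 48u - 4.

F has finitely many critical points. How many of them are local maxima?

2

F separates as a function of u plus a function of v, so ∇F=0 decouples.
∂F/∂u = 4(u - 1)(u + 3)(u + 4) = 0 at u ∈ {-4, -3, 1}; ∂F/∂v = 15v(v - 4)(v - 3)(v - 1) = 0 at v ∈ {0, 1, 3, 4}.
The Hessian is diagonal: diag(F_uu, F_vv). Second derivatives: F_uu(-4)=20, F_uu(-3)=-16, F_uu(1)=80; F_vv(0)=-180, F_vv(1)=90, F_vv(3)=-90, F_vv(4)=180.
Local maxima occur where both diagonal entries negative: (-3, 0), (-3, 3). Count: 2.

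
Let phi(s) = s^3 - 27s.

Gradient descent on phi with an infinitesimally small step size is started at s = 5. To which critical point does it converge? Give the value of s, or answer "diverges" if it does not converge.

phi'(s) = 3(s - 3)(s + 3), so phi'(5) = 48.
Gradient descent moves in the -phi' direction, i.e. s is decreasing.
The nearest critical point in that direction is s = 3, where phi'' = 18 > 0 (a local minimum). The iterate converges there.

3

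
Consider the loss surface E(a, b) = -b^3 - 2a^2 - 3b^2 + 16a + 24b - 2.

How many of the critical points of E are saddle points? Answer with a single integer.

E separates as a function of a plus a function of b, so ∇E=0 decouples.
∂E/∂a = -4(a - 4) = 0 at a ∈ {4}; ∂E/∂b = -3(b - 2)(b + 4) = 0 at b ∈ {-4, 2}.
The Hessian is diagonal: diag(E_aa, E_bb). Second derivatives: E_aa(4)=-4; E_bb(-4)=18, E_bb(2)=-18.
Saddle points occur where the two diagonal entries have opposite signs: (4, -4). Count: 1.

1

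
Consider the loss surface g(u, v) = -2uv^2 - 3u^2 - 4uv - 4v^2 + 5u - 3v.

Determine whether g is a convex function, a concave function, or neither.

The term -2uv^2 is cubic, so the Hessian is not constant.
∂²g/∂v² = -4u - 8, which takes both signs as u varies (negative for sufficiently large u). A diagonal entry of the Hessian changing sign means the Hessian is neither positive- nor negative-semidefinite on all of R^2.

neither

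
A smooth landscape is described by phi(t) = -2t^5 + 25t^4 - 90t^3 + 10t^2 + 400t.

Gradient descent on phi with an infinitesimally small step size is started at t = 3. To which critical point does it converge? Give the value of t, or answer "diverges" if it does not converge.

phi'(t) = -10(t - 5)(t - 4)(t - 2)(t + 1), so phi'(3) = -80.
Gradient descent moves in the -phi' direction, i.e. t is increasing.
The nearest critical point in that direction is t = 4, where phi'' = 100 > 0 (a local minimum). The iterate converges there.

4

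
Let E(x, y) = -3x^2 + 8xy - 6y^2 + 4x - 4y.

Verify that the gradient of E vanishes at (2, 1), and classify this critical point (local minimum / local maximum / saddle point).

local maximum

∇E = (-6x + 8y + 4, 8x - 12y - 4); substituting (2, 1) gives ∇E = (0, 0), so (2, 1) is indeed a critical point.
The Hessian of E is constant: H = [[-6, 8], [8, -12]].
det(H) = (-6)·(-12) − 8² = 8.
det(H) > 0 and tr(H) = -18 < 0, so H is negative definite and the point is a local maximum.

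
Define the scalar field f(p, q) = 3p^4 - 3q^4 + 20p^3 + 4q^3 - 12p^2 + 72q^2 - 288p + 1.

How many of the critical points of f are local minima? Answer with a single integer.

f separates as a function of p plus a function of q, so ∇f=0 decouples.
∂f/∂p = 12(p - 2)(p + 3)(p + 4) = 0 at p ∈ {-4, -3, 2}; ∂f/∂q = -12q(q - 4)(q + 3) = 0 at q ∈ {-3, 0, 4}.
The Hessian is diagonal: diag(f_pp, f_qq). Second derivatives: f_pp(-4)=72, f_pp(-3)=-60, f_pp(2)=360; f_qq(-3)=-252, f_qq(0)=144, f_qq(4)=-336.
Local minima occur where both diagonal entries positive: (-4, 0), (2, 0). Count: 2.

2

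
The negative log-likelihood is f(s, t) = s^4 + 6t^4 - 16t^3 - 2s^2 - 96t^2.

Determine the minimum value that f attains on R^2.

f(s,t) separates as P(s) + Q(t), so its minimum is min P + min Q.
P'(s) = 4s(s - 1)(s + 1) vanishes at s ∈ {-1, 0, 1}; Q'(t) = 24t(t - 4)(t + 2) vanishes at t ∈ {-2, 0, 4}.
Local minima of P (where P''>0): P(-1)=-1, P(1)=-1. Local minima of Q: Q(-2)=-160, Q(4)=-1024.
So the global minimum of f is P(-1) + Q(4) = -1 − 1024 = -1025, attained at (-1, 4).

-1025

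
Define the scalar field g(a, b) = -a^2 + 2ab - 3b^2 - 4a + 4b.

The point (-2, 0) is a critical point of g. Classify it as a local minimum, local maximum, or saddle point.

local maximum

The Hessian of g is constant: H = [[-2, 2], [2, -6]].
det(H) = (-2)·(-6) − 2² = 8.
det(H) > 0 and tr(H) = -8 < 0, so H is negative definite and the point is a local maximum.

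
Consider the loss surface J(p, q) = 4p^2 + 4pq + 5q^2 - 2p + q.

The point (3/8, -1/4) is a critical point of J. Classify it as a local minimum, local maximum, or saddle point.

The Hessian of J is constant: H = [[8, 4], [4, 10]].
det(H) = 8·10 − 4² = 64.
det(H) > 0 and tr(H) = 18 > 0, so H is positive definite and the point is a local minimum.

local minimum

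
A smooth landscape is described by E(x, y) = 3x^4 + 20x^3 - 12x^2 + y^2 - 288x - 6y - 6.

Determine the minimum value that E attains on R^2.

E(x,y) separates as P(x) + Q(y) − 6, so its minimum is min P + min Q − 6.
P'(x) = 12(x - 2)(x + 3)(x + 4) vanishes at x ∈ {-4, -3, 2}; Q'(y) = 2y - 6 vanishes at y ∈ {3}.
Local minima of P (where P''>0): P(-4)=448, P(2)=-416. Local minima of Q: Q(3)=-9.
So the global minimum of E is P(2) + Q(3) − 6 = -416 − 9 − 6 = -431, attained at (2, 3).

-431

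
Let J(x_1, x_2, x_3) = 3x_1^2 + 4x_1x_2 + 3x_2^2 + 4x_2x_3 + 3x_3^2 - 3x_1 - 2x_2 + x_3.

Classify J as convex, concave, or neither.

J is quadratic, so its Hessian is the constant matrix H = [[6, 4, 0], [4, 6, 4], [0, 4, 6]].
Leading principal minors: 6, 20, 24.
All positive ⇒ H ≻ 0 ⇒ convex.

convex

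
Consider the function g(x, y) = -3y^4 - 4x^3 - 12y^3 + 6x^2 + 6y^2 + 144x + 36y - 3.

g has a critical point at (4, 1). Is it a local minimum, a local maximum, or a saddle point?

local maximum

The mixed partial ∂²g/∂x∂y is 0, so the Hessian at any point is diag(g_xx, g_yy) = diag(12(-2x + 1), 12(-3y^2 - 6y + 1)).
At (4, 1): H = diag(-84, -96).
Both eigenvalues are negative, so H is negative definite: a local maximum.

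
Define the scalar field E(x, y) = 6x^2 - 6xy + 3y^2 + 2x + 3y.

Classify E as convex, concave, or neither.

E is quadratic, so its Hessian is the constant matrix H = [[12, -6], [-6, 6]].
det(H) = 36, tr(H) = 18.
det(H) > 0 and tr(H) > 0, so H is positive definite everywhere: convex.

convex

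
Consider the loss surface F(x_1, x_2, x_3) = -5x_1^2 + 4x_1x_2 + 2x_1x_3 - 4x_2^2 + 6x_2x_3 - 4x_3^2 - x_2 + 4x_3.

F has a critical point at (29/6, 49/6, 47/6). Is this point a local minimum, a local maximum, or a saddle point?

The Hessian is constant: H = [[-10, 4, 2], [4, -8, 6], [2, 6, -8]].
Leading principal minors: Δ₁ = -10, Δ₂ = 64, Δ₃ = -24.
The minors alternate sign starting negative (−, +, −), so H is negative definite: a local maximum.

local maximum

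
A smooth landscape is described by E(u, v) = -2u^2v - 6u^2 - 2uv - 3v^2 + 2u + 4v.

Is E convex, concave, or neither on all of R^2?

The term -2u^2v is cubic, so the Hessian is not constant.
∂²E/∂u² = -4v - 12, which takes both signs as v varies (negative for sufficiently large v). A diagonal entry of the Hessian changing sign means the Hessian is neither positive- nor negative-semidefinite on all of R^2.

neither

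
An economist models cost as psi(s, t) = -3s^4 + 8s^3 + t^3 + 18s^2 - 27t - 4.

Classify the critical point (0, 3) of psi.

The mixed partial ∂²psi/∂s∂t is 0, so the Hessian at any point is diag(psi_ss, psi_tt) = diag(12(-3s^2 + 4s + 3), 6t).
At (0, 3): H = diag(36, 18).
Both eigenvalues are positive, so H is positive definite: a local minimum.

local minimum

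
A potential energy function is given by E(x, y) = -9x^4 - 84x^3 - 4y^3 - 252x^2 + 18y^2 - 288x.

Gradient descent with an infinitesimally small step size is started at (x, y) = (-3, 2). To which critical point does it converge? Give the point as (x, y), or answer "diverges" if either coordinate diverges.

E is separable, so gradient descent decouples: x follows -∂E/∂x, y follows -∂E/∂y.
∂E/∂x = -36(x + 1)(x + 2)(x + 4); at x=-3 this is -72, so x increases.
∂E/∂y = -12y(y - 3); at y=2 this is 24, so y decreases.
x converges to its nearest critical value -2 (a local min of the x-part); y converges to 0. The iterate converges to (-2, 0).

(-2, 0)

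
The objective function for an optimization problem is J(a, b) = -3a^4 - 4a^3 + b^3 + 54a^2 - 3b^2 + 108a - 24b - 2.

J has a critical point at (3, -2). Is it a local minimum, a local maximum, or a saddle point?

local maximum

The mixed partial ∂²J/∂a∂b is 0, so the Hessian at any point is diag(J_aa, J_bb) = diag(12(-3a^2 - 2a + 9), 6(b - 1)).
At (3, -2): H = diag(-288, -18).
Both eigenvalues are negative, so H is negative definite: a local maximum.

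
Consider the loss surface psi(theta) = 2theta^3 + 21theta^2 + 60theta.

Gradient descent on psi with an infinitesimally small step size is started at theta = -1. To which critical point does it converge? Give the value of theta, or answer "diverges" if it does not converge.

psi'(theta) = 6(theta + 2)(theta + 5), so psi'(-1) = 24.
Gradient descent moves in the -psi' direction, i.e. theta is decreasing.
The nearest critical point in that direction is theta = -2, where psi'' = 18 > 0 (a local minimum). The iterate converges there.

-2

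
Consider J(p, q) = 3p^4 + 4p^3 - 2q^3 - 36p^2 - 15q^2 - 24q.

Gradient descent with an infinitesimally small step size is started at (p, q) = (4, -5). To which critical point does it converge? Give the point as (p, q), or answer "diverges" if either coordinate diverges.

J is separable, so gradient descent decouples: p follows -∂J/∂p, q follows -∂J/∂q.
∂J/∂p = 12p(p - 2)(p + 3); at p=4 this is 672, so p decreases.
∂J/∂q = -6(q + 1)(q + 4); at q=-5 this is -24, so q increases.
p converges to its nearest critical value 2 (a local min of the p-part); q converges to -4. The iterate converges to (2, -4).

(2, -4)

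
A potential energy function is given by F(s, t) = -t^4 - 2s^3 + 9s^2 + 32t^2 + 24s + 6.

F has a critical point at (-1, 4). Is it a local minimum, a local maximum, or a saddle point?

The mixed partial ∂²F/∂s∂t is 0, so the Hessian at any point is diag(F_ss, F_tt) = diag(6(-2s + 3), 4(-3t^2 + 16)).
At (-1, 4): H = diag(30, -128).
The eigenvalues have opposite signs, so H is indefinite: a saddle point.

saddle point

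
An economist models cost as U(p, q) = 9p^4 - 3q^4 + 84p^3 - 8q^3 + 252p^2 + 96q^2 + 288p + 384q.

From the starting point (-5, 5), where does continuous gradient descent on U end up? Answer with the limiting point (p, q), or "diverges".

U is separable, so gradient descent decouples: p follows -∂U/∂p, q follows -∂U/∂q.
∂U/∂p = 36(p + 1)(p + 2)(p + 4); at p=-5 this is -432, so p increases.
∂U/∂q = -12(q - 4)(q + 2)(q + 4); at q=5 this is -756, so q increases.
The q-coordinate has no critical point in that direction and runs off to infinity.

diverges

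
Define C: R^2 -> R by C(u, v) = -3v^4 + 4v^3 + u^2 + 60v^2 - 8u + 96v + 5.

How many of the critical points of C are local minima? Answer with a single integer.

C separates as a function of u plus a function of v, so ∇C=0 decouples.
∂C/∂u = 2(u - 4) = 0 at u ∈ {4}; ∂C/∂v = -12(v - 4)(v + 1)(v + 2) = 0 at v ∈ {-2, -1, 4}.
The Hessian is diagonal: diag(C_uu, C_vv). Second derivatives: C_uu(4)=2; C_vv(-2)=-72, C_vv(-1)=60, C_vv(4)=-360.
Local minima occur where both diagonal entries positive: (4, -1). Count: 1.

1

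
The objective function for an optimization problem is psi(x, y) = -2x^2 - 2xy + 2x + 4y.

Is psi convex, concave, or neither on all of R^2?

neither

psi is quadratic, so its Hessian is the constant matrix H = [[-4, -2], [-2, 0]].
det(H) = -4, tr(H) = -4.
det(H) < 0, so H is indefinite: neither convex nor concave.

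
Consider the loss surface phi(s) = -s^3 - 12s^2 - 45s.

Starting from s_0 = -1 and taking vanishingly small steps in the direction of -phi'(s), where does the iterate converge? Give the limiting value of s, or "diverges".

diverges

phi'(s) = -3(s + 3)(s + 5), so phi'(-1) = -24.
Gradient descent moves in the -phi' direction, i.e. s is increasing.
There is no critical point above s=-1, and phi' keeps the same sign, so the iterate runs off to +∞.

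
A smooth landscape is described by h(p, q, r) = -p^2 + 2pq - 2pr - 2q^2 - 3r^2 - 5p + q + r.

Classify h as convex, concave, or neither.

h is quadratic, so its Hessian is the constant matrix H = [[-2, 2, -2], [2, -4, 0], [-2, 0, -6]].
Leading principal minors: -2, 4, -8.
Signs alternate −, +, − ⇒ H ≺ 0 ⇒ concave.

concave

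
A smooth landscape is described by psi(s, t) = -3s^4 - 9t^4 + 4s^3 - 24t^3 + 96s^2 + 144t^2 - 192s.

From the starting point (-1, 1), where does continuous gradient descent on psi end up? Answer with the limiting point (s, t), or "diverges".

psi is separable, so gradient descent decouples: s follows -∂psi/∂s, t follows -∂psi/∂t.
∂psi/∂s = -12(s - 4)(s - 1)(s + 4); at s=-1 this is -360, so s increases.
∂psi/∂t = -36t(t - 2)(t + 4); at t=1 this is 180, so t decreases.
s converges to its nearest critical value 1 (a local min of the s-part); t converges to 0. The iterate converges to (1, 0).

(1, 0)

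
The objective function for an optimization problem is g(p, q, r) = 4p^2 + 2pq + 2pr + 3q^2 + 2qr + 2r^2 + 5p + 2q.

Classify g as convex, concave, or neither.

convex

g is quadratic, so its Hessian is the constant matrix H = [[8, 2, 2], [2, 6, 2], [2, 2, 4]].
Leading principal minors: 8, 44, 136.
All positive ⇒ H ≻ 0 ⇒ convex.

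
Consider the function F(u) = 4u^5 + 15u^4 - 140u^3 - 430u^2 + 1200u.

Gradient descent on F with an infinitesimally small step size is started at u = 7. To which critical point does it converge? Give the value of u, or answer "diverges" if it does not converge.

F'(u) = 20(u - 4)(u - 1)(u + 3)(u + 5), so F'(7) = 43200.
Gradient descent moves in the -F' direction, i.e. u is decreasing.
The nearest critical point in that direction is u = 4, where F'' = 3780 > 0 (a local minimum). The iterate converges there.

4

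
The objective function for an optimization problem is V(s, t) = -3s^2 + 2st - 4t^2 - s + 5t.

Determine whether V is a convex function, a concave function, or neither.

concave

V is quadratic, so its Hessian is the constant matrix H = [[-6, 2], [2, -8]].
det(H) = 44, tr(H) = -14.
det(H) > 0 and tr(H) < 0, so H is negative definite everywhere: concave.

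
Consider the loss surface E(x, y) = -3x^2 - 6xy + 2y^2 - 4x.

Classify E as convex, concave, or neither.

neither

E is quadratic, so its Hessian is the constant matrix H = [[-6, -6], [-6, 4]].
det(H) = -60, tr(H) = -2.
det(H) < 0, so H is indefinite: neither convex nor concave.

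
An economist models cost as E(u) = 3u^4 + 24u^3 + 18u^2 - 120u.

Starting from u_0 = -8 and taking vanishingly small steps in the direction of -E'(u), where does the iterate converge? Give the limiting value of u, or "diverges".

-5

E'(u) = 12(u - 1)(u + 2)(u + 5), so E'(-8) = -1944.
Gradient descent moves in the -E' direction, i.e. u is increasing.
The nearest critical point in that direction is u = -5, where E'' = 216 > 0 (a local minimum). The iterate converges there.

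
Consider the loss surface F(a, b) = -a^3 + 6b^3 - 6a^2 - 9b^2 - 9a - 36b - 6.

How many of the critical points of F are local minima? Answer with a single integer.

1

F separates as a function of a plus a function of b, so ∇F=0 decouples.
∂F/∂a = -3(a + 1)(a + 3) = 0 at a ∈ {-3, -1}; ∂F/∂b = 18(b - 2)(b + 1) = 0 at b ∈ {-1, 2}.
The Hessian is diagonal: diag(F_aa, F_bb). Second derivatives: F_aa(-3)=6, F_aa(-1)=-6; F_bb(-1)=-54, F_bb(2)=54.
Local minima occur where both diagonal entries positive: (-3, 2). Count: 1.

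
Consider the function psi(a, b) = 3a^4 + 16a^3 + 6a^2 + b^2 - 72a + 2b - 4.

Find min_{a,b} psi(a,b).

-52

psi(a,b) separates as P(a) + Q(b) − 4, so its minimum is min P + min Q − 4.
P'(a) = 12(a - 1)(a + 2)(a + 3) vanishes at a ∈ {-3, -2, 1}; Q'(b) = 2b + 2 vanishes at b ∈ {-1}.
Local minima of P (where P''>0): P(-3)=81, P(1)=-47. Local minima of Q: Q(-1)=-1.
So the global minimum of psi is P(1) + Q(-1) − 4 = -47 − 1 − 4 = -52, attained at (1, -1).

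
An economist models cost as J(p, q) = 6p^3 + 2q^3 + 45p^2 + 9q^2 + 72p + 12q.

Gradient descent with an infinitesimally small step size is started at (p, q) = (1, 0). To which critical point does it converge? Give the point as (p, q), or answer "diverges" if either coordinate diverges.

(-1, -1)

J is separable, so gradient descent decouples: p follows -∂J/∂p, q follows -∂J/∂q.
∂J/∂p = 18(p + 1)(p + 4); at p=1 this is 180, so p decreases.
∂J/∂q = 6(q + 1)(q + 2); at q=0 this is 12, so q decreases.
p converges to its nearest critical value -1 (a local min of the p-part); q converges to -1. The iterate converges to (-1, -1).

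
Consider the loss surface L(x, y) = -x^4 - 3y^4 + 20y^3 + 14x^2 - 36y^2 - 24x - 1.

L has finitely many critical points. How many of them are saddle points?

L separates as a function of x plus a function of y, so ∇L=0 decouples.
∂L/∂x = -4(x - 2)(x - 1)(x + 3) = 0 at x ∈ {-3, 1, 2}; ∂L/∂y = -12y(y - 3)(y - 2) = 0 at y ∈ {0, 2, 3}.
The Hessian is diagonal: diag(L_xx, L_yy). Second derivatives: L_xx(-3)=-80, L_xx(1)=16, L_xx(2)=-20; L_yy(0)=-72, L_yy(2)=24, L_yy(3)=-36.
Saddle points occur where the two diagonal entries have opposite signs: (-3, 2), (1, 0), (1, 3), (2, 2). Count: 4.

4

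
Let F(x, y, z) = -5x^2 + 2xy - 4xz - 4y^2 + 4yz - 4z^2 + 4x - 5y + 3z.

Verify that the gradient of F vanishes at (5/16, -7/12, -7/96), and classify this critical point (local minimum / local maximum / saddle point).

∇F = (-10x + 2y - 4z + 4, 2x - 8y + 4z - 5, -4x + 4y - 8z + 3); substituting (5/16, -7/12, -7/96) gives ∇F = (0, 0, 0), so (5/16, -7/12, -7/96) is indeed a critical point.
The Hessian is constant: H = [[-10, 2, -4], [2, -8, 4], [-4, 4, -8]].
Leading principal minors: Δ₁ = -10, Δ₂ = 76, Δ₃ = -384.
The minors alternate sign starting negative (−, +, −), so H is negative definite: a local maximum.

local maximum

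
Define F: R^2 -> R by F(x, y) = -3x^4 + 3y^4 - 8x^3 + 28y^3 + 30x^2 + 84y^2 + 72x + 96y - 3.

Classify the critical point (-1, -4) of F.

local minimum

The mixed partial ∂²F/∂x∂y is 0, so the Hessian at any point is diag(F_xx, F_yy) = diag(12(-3x^2 - 4x + 5), 12(3y^2 + 14y + 14)).
At (-1, -4): H = diag(72, 72).
Both eigenvalues are positive, so H is positive definite: a local minimum.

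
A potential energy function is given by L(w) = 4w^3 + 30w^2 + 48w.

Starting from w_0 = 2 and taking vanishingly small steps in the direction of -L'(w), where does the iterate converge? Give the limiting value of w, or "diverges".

L'(w) = 12(w + 1)(w + 4), so L'(2) = 216.
Gradient descent moves in the -L' direction, i.e. w is decreasing.
The nearest critical point in that direction is w = -1, where L'' = 36 > 0 (a local minimum). The iterate converges there.

-1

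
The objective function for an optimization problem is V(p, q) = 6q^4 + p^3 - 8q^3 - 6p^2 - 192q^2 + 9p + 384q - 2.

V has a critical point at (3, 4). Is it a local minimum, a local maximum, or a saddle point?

local minimum

The mixed partial ∂²V/∂p∂q is 0, so the Hessian at any point is diag(V_pp, V_qq) = diag(6(p - 2), 24(3q^2 - 2q - 16)).
At (3, 4): H = diag(6, 576).
Both eigenvalues are positive, so H is positive definite: a local minimum.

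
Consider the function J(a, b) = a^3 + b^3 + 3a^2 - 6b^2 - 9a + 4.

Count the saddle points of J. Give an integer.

J separates as a function of a plus a function of b, so ∇J=0 decouples.
∂J/∂a = 3(a - 1)(a + 3) = 0 at a ∈ {-3, 1}; ∂J/∂b = 3b(b - 4) = 0 at b ∈ {0, 4}.
The Hessian is diagonal: diag(J_aa, J_bb). Second derivatives: J_aa(-3)=-12, J_aa(1)=12; J_bb(0)=-12, J_bb(4)=12.
Saddle points occur where the two diagonal entries have opposite signs: (-3, 4), (1, 0). Count: 2.

2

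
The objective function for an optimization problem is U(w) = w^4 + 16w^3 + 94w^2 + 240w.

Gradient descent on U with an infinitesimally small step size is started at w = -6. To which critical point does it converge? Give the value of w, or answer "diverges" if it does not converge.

-5

U'(w) = 4(w + 3)(w + 4)(w + 5), so U'(-6) = -24.
Gradient descent moves in the -U' direction, i.e. w is increasing.
The nearest critical point in that direction is w = -5, where U'' = 8 > 0 (a local minimum). The iterate converges there.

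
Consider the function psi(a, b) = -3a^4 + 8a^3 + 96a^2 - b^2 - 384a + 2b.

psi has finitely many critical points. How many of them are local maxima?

psi separates as a function of a plus a function of b, so ∇psi=0 decouples.
∂psi/∂a = -12(a - 4)(a - 2)(a + 4) = 0 at a ∈ {-4, 2, 4}; ∂psi/∂b = -2(b - 1) = 0 at b ∈ {1}.
The Hessian is diagonal: diag(psi_aa, psi_bb). Second derivatives: psi_aa(-4)=-576, psi_aa(2)=144, psi_aa(4)=-192; psi_bb(1)=-2.
Local maxima occur where both diagonal entries negative: (-4, 1), (4, 1). Count: 2.

2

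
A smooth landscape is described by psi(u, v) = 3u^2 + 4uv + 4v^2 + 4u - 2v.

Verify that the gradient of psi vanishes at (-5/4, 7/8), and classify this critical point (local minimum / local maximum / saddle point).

local minimum

∇psi = (6u + 4v + 4, 4u + 8v - 2); substituting (-5/4, 7/8) gives ∇psi = (0, 0), so (-5/4, 7/8) is indeed a critical point.
The Hessian of psi is constant: H = [[6, 4], [4, 8]].
det(H) = 6·8 − 4² = 32.
det(H) > 0 and tr(H) = 14 > 0, so H is positive definite and the point is a local minimum.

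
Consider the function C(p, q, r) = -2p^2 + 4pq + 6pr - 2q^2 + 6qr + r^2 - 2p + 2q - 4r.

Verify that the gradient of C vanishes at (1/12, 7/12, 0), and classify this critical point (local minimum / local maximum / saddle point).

saddle point

∇C = (-4p + 4q + 6r - 2, 4p - 4q + 6r + 2, 6p + 6q + 2r - 4); substituting (1/12, 7/12, 0) gives ∇C = (0, 0, 0), so (1/12, 7/12, 0) is indeed a critical point.
The Hessian is constant: H = [[-4, 4, 6], [4, -4, 6], [6, 6, 2]].
Leading principal minors: Δ₁ = -4, Δ₂ = 0, Δ₃ = 576.
The minors fit neither the all-positive nor the alternating-sign pattern, so H is indefinite: a saddle point.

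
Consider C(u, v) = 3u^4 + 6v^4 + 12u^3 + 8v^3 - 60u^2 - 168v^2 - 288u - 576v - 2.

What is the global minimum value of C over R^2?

C(u,v) separates as P(u) + Q(v) − 2, so its minimum is min P + min Q − 2.
P'(u) = 12(u - 3)(u + 2)(u + 4) vanishes at u ∈ {-4, -2, 3}; Q'(v) = 24(v - 4)(v + 2)(v + 3) vanishes at v ∈ {-3, -2, 4}.
Local minima of P (where P''>0): P(-4)=192, P(3)=-837. Local minima of Q: Q(-3)=486, Q(4)=-2944.
So the global minimum of C is P(3) + Q(4) − 2 = -837 − 2944 − 2 = -3783, attained at (3, 4).

-3783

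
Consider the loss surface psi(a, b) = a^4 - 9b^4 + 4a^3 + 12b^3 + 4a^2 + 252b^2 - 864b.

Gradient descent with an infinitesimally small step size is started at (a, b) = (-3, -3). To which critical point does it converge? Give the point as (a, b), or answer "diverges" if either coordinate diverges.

psi is separable, so gradient descent decouples: a follows -∂psi/∂a, b follows -∂psi/∂b.
∂psi/∂a = 4a(a + 1)(a + 2); at a=-3 this is -24, so a increases.
∂psi/∂b = -36(b - 3)(b - 2)(b + 4); at b=-3 this is -1080, so b increases.
a converges to its nearest critical value -2 (a local min of the a-part); b converges to 2. The iterate converges to (-2, 2).

(-2, 2)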